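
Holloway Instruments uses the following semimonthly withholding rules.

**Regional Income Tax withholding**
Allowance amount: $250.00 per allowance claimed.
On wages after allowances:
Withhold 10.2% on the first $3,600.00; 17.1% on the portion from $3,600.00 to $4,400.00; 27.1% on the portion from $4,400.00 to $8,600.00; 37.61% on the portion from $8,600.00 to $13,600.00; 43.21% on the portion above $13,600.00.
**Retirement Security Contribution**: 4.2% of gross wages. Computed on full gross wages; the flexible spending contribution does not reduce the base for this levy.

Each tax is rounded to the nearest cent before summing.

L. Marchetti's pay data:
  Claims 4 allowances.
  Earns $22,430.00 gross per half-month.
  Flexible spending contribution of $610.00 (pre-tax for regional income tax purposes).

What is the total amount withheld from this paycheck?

Regional Income Tax: taxable = $22,430.00 − $610.00 − 4×$250.00 = $20,820.00
  $3,522.70 + 43.21% × ($20,820.00 − $13,600.00) = $3,522.70 + 43.21% × $7,220.00 = $6,642.46
Retirement Security Contribution: 4.2% × $22,430.00 = $942.06
Total: $6,642.46 + $942.06 = $7,584.52

$7,584.52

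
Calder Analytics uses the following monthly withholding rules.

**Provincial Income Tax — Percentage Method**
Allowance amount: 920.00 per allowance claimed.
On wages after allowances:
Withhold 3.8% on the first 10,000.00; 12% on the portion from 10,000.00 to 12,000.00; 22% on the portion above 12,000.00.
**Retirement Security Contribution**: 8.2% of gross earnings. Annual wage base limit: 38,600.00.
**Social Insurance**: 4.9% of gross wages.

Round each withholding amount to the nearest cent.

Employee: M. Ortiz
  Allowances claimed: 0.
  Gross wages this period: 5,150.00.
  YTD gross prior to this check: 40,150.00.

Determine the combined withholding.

Provincial Income Tax: taxable = 5,150.00
  3.8% × 5,150.00 = 195.70
Retirement Security Contribution: YTD 40,150.00 ≥ cap 38,600.00 → 0.00
Social Insurance: 4.9% × 5,150.00 = 252.35
Total: 195.70 + 0.00 + 252.35 = 448.05

448.05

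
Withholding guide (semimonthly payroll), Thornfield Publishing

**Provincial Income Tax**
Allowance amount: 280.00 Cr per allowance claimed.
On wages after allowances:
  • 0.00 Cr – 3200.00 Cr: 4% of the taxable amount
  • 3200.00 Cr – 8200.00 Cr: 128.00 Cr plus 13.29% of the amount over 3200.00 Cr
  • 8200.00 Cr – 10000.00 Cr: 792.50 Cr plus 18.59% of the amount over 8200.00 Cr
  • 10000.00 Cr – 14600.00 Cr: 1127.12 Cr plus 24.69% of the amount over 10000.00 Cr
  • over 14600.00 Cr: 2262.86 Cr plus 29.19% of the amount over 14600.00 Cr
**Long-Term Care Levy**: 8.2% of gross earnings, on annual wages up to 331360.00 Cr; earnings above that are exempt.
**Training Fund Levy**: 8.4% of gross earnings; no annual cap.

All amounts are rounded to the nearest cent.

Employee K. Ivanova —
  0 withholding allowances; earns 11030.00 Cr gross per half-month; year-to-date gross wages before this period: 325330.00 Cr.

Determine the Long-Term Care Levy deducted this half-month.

494.46 Cr

Long-Term Care Levy: cap 331360.00 Cr − YTD 325330.00 Cr = 6030.00 Cr subject; 8.2% × 6030.00 Cr = 494.46 Cr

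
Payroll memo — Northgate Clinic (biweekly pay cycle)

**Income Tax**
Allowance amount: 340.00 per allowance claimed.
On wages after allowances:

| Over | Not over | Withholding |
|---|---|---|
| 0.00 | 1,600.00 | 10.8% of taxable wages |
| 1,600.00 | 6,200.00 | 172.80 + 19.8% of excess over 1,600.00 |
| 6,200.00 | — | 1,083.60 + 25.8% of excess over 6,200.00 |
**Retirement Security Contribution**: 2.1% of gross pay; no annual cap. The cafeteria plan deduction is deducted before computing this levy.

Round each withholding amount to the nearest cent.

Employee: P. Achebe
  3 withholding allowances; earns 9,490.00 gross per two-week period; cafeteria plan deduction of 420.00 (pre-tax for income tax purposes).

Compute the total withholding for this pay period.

Income Tax: taxable = 9,490.00 − 420.00 − 3×340.00 = 8,050.00
  1,083.60 + 25.8% × (8,050.00 − 6,200.00) = 1,083.60 + 25.8% × 1,850.00 = 1,560.90
Retirement Security Contribution: 2.1% × 9,070.00 = 190.47
Total: 1,560.90 + 190.47 = 1,751.37

1,751.37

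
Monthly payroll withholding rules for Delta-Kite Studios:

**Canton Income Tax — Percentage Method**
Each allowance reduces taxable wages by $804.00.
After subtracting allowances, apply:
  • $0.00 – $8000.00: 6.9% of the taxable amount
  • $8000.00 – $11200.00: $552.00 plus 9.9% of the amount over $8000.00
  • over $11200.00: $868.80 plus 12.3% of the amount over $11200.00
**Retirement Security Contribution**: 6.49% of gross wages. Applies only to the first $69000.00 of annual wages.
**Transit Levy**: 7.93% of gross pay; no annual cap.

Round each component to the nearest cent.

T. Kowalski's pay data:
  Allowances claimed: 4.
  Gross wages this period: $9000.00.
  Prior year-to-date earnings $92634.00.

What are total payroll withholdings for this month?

Canton Income Tax: taxable = $9000.00 − 4×$804.00 = $5784.00
  6.9% × $5784.00 = $399.10
Retirement Security Contribution: YTD $92634.00 ≥ cap $69000.00 → $0.00
Transit Levy: 7.93% × $9000.00 = $713.70
Total: $399.10 + $0.00 + $713.70 = $1112.80

$1112.80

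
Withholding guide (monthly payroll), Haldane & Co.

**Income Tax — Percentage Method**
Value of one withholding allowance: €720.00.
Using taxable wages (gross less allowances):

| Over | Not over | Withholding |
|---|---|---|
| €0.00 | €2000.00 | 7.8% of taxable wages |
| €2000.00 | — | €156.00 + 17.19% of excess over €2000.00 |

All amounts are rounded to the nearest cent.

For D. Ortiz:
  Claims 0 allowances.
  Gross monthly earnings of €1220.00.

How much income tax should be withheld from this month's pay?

€95.16

Income Tax: taxable = €1220.00
  7.8% × €1220.00 = €95.16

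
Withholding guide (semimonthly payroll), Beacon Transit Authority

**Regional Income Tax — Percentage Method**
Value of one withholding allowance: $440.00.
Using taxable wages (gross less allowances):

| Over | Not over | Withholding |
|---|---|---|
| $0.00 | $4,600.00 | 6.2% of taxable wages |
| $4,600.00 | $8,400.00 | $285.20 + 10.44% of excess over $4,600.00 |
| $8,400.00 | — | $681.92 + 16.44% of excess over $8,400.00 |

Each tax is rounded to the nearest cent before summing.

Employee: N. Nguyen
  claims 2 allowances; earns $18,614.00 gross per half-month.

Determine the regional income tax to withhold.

$2,216.43

Regional Income Tax: taxable = $18,614.00 − 2×$440.00 = $17,734.00
  $681.92 + 16.44% × ($17,734.00 − $8,400.00) = $681.92 + 16.44% × $9,334.00 = $2,216.43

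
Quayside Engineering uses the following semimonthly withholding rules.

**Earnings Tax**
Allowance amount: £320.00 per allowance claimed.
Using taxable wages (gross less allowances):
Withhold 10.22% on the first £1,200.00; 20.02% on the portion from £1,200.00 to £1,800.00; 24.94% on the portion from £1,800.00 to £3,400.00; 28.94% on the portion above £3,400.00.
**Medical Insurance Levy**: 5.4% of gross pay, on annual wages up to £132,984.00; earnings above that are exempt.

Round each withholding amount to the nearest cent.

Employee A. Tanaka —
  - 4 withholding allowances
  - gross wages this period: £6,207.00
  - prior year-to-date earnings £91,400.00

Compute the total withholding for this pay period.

Earnings Tax: taxable = £6,207.00 − 4×£320.00 = £4,927.00
  £641.80 + 28.94% × (£4,927.00 − £3,400.00) = £641.80 + 28.94% × £1,527.00 = £1,083.71
Medical Insurance Levy: 5.4% × £6,207.00 = £335.18
Total: £1,083.71 + £335.18 = £1,418.89

£1,418.89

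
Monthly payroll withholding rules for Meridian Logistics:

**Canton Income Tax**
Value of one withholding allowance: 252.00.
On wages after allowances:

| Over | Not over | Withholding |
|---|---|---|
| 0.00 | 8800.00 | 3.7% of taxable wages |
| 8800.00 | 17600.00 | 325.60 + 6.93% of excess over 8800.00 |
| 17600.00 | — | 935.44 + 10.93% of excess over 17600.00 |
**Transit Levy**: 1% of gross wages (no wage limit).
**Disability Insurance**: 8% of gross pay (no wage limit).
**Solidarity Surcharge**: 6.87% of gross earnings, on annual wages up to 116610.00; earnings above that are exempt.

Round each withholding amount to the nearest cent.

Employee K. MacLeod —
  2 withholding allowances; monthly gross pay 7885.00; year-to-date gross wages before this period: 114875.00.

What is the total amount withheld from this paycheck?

1101.94

Canton Income Tax: taxable = 7885.00 − 2×252.00 = 7381.00
  3.7% × 7381.00 = 273.10
Transit Levy: 1% × 7885.00 = 78.85
Disability Insurance: 8% × 7885.00 = 630.80
Solidarity Surcharge: cap 116610.00 − YTD 114875.00 = 1735.00 subject; 6.87% × 1735.00 = 119.19
Total: 273.10 + 78.85 + 630.80 + 119.19 = 1101.94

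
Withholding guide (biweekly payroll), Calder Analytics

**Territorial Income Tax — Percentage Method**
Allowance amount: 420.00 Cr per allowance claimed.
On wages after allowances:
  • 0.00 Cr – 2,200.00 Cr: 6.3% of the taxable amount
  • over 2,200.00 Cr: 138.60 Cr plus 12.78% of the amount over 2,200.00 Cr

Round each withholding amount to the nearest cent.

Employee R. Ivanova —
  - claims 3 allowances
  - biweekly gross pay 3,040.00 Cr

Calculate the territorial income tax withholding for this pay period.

112.14 Cr

Territorial Income Tax: taxable = 3,040.00 Cr − 3×420.00 Cr = 1,780.00 Cr
  6.3% × 1,780.00 Cr = 112.14 Cr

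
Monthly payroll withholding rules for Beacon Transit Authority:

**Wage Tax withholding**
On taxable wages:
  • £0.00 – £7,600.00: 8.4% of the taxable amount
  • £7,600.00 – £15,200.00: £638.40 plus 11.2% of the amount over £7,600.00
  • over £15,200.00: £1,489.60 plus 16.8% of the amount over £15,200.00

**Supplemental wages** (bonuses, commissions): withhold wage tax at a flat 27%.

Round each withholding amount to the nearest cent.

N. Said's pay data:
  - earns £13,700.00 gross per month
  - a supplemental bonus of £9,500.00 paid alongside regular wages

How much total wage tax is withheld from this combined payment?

£3,886.60

Wage Tax: taxable = £13,700.00
  £638.40 + 11.2% × (£13,700.00 − £7,600.00) = £638.40 + 11.2% × £6,100.00 = £1,321.60
Supplemental (27% flat on bonus): 27% × £9,500.00 = £2,565.00
Total wage tax: £1,321.60 + £2,565.00 = £3,886.60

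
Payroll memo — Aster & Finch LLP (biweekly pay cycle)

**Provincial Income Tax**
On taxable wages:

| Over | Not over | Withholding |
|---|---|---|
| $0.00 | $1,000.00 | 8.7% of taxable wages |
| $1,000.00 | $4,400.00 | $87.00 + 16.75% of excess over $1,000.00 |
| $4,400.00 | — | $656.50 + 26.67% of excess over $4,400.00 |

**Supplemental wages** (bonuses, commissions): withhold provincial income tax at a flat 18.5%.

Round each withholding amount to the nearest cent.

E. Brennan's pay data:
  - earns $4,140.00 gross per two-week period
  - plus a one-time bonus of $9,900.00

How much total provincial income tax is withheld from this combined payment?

Provincial Income Tax: taxable = $4,140.00
  $87.00 + 16.75% × ($4,140.00 − $1,000.00) = $87.00 + 16.75% × $3,140.00 = $612.95
Supplemental (18.5% flat on bonus): 18.5% × $9,900.00 = $1,831.50
Total provincial income tax: $612.95 + $1,831.50 = $2,444.45

$2,444.45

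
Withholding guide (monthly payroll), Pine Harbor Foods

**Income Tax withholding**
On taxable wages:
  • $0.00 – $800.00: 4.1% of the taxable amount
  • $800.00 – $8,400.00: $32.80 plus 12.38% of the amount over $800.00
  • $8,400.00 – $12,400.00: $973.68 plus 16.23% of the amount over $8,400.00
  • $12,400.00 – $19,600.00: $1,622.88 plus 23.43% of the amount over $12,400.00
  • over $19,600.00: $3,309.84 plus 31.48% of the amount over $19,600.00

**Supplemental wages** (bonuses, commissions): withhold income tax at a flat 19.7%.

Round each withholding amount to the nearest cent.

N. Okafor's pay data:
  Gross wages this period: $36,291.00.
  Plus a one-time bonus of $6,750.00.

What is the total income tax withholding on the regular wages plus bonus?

$9,893.92

Income Tax: taxable = $36,291.00
  $3,309.84 + 31.48% × ($36,291.00 − $19,600.00) = $3,309.84 + 31.48% × $16,691.00 = $8,564.17
Supplemental (19.7% flat on bonus): 19.7% × $6,750.00 = $1,329.75
Total income tax: $8,564.17 + $1,329.75 = $9,893.92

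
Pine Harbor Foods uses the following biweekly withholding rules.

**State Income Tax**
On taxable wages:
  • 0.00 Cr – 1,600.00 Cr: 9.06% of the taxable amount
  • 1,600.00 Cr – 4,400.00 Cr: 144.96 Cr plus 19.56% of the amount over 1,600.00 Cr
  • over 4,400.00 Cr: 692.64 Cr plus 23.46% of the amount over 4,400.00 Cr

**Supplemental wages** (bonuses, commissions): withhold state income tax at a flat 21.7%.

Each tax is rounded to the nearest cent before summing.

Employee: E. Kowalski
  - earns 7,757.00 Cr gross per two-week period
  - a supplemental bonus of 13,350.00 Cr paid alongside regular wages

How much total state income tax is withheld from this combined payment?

State Income Tax: taxable = 7,757.00 Cr
  692.64 Cr + 23.46% × (7,757.00 Cr − 4,400.00 Cr) = 692.64 Cr + 23.46% × 3,357.00 Cr = 1,480.19 Cr
Supplemental (21.7% flat on bonus): 21.7% × 13,350.00 Cr = 2,896.95 Cr
Total state income tax: 1,480.19 Cr + 2,896.95 Cr = 4,377.14 Cr

4,377.14 Cr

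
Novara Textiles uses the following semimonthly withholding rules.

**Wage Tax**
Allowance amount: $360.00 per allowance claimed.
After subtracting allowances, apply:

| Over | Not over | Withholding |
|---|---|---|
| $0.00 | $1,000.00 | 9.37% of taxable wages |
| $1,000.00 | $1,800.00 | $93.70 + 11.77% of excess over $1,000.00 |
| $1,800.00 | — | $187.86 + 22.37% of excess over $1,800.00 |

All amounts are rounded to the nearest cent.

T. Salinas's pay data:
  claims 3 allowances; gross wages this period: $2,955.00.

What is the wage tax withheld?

Wage Tax: taxable = $2,955.00 − 3×$360.00 = $1,875.00
  $187.86 + 22.37% × ($1,875.00 − $1,800.00) = $187.86 + 22.37% × $75.00 = $204.64

$204.64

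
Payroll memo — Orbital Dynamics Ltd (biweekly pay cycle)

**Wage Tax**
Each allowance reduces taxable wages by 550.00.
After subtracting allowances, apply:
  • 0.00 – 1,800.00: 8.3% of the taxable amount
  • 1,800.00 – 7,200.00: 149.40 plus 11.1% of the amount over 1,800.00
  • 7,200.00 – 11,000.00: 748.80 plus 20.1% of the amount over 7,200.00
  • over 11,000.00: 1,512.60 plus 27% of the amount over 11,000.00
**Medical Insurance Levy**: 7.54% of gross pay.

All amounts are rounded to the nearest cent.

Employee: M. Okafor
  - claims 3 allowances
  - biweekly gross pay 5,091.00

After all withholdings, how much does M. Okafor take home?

Wage Tax: taxable = 5,091.00 − 3×550.00 = 3,441.00
  149.40 + 11.1% × (3,441.00 − 1,800.00) = 149.40 + 11.1% × 1,641.00 = 331.55
Medical Insurance Levy: 7.54% × 5,091.00 = 383.86
Total withheld: 331.55 + 383.86 = 715.41
Net pay: 5,091.00 − 715.41 = 4,375.59

4,375.59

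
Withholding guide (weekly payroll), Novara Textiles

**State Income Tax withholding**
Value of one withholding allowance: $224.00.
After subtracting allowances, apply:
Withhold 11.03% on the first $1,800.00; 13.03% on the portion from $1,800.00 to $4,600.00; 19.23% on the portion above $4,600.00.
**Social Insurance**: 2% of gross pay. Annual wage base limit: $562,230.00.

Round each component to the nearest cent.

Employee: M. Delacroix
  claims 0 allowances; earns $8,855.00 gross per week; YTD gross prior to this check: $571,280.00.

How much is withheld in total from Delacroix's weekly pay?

$1,381.62

State Income Tax: taxable = $8,855.00
  $563.38 + 19.23% × ($8,855.00 − $4,600.00) = $563.38 + 19.23% × $4,255.00 = $1,381.62
Social Insurance: YTD $571,280.00 ≥ cap $562,230.00 → $0.00
Total: $1,381.62 + $0.00 = $1,381.62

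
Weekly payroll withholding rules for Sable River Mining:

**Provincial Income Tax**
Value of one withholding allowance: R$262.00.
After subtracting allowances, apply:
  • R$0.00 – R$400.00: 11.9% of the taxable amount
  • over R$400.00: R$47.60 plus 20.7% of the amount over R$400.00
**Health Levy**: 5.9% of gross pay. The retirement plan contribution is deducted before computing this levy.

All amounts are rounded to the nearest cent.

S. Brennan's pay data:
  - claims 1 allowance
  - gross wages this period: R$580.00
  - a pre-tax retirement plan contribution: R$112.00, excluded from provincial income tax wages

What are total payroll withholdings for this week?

Provincial Income Tax: taxable = R$580.00 − R$112.00 − 1×R$262.00 = R$206.00
  11.9% × R$206.00 = R$24.51
Health Levy: 5.9% × R$468.00 = R$27.61
Total: R$24.51 + R$27.61 = R$52.12

R$52.12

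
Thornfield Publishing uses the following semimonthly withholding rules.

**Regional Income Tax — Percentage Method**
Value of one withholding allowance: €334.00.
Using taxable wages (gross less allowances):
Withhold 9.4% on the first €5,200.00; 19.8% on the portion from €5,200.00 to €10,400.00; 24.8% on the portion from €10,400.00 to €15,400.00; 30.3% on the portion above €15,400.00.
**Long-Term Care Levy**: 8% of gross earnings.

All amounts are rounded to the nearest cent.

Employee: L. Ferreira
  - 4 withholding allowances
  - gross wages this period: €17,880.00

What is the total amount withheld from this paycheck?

€4,535.43

Regional Income Tax: taxable = €17,880.00 − 4×€334.00 = €16,544.00
  €2,758.40 + 30.3% × (€16,544.00 − €15,400.00) = €2,758.40 + 30.3% × €1,144.00 = €3,105.03
Long-Term Care Levy: 8% × €17,880.00 = €1,430.40
Total: €3,105.03 + €1,430.40 = €4,535.43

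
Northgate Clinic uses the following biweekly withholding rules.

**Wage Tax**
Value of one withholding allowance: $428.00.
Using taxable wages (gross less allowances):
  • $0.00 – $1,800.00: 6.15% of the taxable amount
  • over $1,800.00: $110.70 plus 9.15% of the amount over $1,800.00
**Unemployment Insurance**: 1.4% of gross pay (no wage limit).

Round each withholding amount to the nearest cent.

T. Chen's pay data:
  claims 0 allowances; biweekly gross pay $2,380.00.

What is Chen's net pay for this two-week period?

$2,182.91

Wage Tax: taxable = $2,380.00
  $110.70 + 9.15% × ($2,380.00 − $1,800.00) = $110.70 + 9.15% × $580.00 = $163.77
Unemployment Insurance: 1.4% × $2,380.00 = $33.32
Total withheld: $163.77 + $33.32 = $197.09
Net pay: $2,380.00 − $197.09 = $2,182.91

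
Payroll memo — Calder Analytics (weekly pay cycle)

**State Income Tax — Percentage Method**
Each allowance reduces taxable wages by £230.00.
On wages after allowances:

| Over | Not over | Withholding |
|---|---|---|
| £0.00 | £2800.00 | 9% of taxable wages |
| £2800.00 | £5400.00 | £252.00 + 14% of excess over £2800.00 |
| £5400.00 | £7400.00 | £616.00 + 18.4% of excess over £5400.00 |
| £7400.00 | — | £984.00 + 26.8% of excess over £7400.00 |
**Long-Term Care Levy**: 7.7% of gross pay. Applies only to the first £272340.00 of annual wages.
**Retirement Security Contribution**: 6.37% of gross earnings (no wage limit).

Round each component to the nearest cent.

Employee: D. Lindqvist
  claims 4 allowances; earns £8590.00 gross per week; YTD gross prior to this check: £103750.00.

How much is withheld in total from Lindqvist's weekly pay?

£2264.97

State Income Tax: taxable = £8590.00 − 4×£230.00 = £7670.00
  £984.00 + 26.8% × (£7670.00 − £7400.00) = £984.00 + 26.8% × £270.00 = £1056.36
Long-Term Care Levy: 7.7% × £8590.00 = £661.43
Retirement Security Contribution: 6.37% × £8590.00 = £547.18
Total: £1056.36 + £661.43 + £547.18 = £2264.97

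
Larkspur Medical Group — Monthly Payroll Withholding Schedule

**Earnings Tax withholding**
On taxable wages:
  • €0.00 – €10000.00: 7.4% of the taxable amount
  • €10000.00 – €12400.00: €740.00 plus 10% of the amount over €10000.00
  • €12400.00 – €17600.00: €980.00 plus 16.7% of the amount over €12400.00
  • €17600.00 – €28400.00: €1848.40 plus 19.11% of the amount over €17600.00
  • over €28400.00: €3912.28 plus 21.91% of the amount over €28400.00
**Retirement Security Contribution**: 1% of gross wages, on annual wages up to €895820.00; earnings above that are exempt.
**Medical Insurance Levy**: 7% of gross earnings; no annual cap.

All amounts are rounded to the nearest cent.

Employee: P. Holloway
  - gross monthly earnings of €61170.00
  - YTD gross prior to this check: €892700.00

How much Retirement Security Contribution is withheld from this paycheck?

€31.20

Retirement Security Contribution: cap €895820.00 − YTD €892700.00 = €3120.00 subject; 1% × €3120.00 = €31.20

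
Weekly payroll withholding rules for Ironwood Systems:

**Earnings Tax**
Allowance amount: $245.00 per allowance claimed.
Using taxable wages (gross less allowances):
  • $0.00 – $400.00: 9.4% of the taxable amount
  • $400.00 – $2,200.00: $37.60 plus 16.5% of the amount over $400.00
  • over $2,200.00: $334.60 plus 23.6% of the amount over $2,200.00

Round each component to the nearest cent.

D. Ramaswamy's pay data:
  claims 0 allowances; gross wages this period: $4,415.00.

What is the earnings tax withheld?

Earnings Tax: taxable = $4,415.00
  $334.60 + 23.6% × ($4,415.00 − $2,200.00) = $334.60 + 23.6% × $2,215.00 = $857.34

$857.34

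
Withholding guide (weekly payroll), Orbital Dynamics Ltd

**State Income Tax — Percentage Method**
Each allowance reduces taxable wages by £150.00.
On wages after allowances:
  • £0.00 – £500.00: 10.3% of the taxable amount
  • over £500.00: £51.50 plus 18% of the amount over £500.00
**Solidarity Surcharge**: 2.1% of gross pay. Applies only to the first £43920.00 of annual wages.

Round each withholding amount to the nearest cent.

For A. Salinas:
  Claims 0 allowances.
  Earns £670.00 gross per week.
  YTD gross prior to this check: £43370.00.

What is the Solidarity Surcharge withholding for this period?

£11.55

Solidarity Surcharge: cap £43920.00 − YTD £43370.00 = £550.00 subject; 2.1% × £550.00 = £11.55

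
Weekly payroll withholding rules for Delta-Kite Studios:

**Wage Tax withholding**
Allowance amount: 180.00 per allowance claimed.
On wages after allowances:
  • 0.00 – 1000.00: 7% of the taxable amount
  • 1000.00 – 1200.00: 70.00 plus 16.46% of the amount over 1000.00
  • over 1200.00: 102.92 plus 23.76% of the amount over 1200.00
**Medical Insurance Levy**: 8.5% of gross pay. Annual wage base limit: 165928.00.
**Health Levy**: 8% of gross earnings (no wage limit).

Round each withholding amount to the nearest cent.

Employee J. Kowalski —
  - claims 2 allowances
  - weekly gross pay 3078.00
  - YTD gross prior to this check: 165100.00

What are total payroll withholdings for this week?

780.22

Wage Tax: taxable = 3078.00 − 2×180.00 = 2718.00
  102.92 + 23.76% × (2718.00 − 1200.00) = 102.92 + 23.76% × 1518.00 = 463.60
Medical Insurance Levy: cap 165928.00 − YTD 165100.00 = 828.00 subject; 8.5% × 828.00 = 70.38
Health Levy: 8% × 3078.00 = 246.24
Total: 463.60 + 70.38 + 246.24 = 780.22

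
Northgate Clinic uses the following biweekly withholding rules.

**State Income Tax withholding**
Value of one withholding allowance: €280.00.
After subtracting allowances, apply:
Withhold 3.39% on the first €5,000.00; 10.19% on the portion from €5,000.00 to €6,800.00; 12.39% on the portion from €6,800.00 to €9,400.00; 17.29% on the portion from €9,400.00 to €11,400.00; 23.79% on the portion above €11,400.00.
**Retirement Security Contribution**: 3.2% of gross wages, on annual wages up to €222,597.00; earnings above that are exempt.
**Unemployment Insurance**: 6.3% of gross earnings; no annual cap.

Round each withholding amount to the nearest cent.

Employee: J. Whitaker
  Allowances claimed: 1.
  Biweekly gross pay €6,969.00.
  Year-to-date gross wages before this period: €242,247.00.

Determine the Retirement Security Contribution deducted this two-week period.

€0.00

Retirement Security Contribution: YTD €242,247.00 ≥ cap €222,597.00 → €0.00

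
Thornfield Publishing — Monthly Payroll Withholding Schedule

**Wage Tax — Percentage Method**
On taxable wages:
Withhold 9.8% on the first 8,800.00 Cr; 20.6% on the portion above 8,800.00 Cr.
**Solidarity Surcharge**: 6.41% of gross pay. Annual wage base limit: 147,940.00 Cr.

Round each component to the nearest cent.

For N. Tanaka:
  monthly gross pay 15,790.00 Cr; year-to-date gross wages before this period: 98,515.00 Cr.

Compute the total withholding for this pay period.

Wage Tax: taxable = 15,790.00 Cr
  862.40 Cr + 20.6% × (15,790.00 Cr − 8,800.00 Cr) = 862.40 Cr + 20.6% × 6,990.00 Cr = 2,302.34 Cr
Solidarity Surcharge: 6.41% × 15,790.00 Cr = 1,012.14 Cr
Total: 2,302.34 Cr + 1,012.14 Cr = 3,314.48 Cr

3,314.48 Cr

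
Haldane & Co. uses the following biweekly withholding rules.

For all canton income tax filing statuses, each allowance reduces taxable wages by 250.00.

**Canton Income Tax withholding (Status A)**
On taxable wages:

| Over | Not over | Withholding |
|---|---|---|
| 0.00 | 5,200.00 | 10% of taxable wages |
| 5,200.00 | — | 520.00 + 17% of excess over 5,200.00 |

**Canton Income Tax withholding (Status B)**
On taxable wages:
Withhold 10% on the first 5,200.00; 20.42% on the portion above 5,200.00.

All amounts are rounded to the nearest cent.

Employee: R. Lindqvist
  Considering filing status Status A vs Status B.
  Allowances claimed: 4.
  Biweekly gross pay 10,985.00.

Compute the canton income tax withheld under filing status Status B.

Canton Income Tax (Status B): taxable = 10,985.00 − 4×250.00 = 9,985.00
  520.00 + 20.42% × (9,985.00 − 5,200.00) = 520.00 + 20.42% × 4,785.00 = 1,497.10

1,497.10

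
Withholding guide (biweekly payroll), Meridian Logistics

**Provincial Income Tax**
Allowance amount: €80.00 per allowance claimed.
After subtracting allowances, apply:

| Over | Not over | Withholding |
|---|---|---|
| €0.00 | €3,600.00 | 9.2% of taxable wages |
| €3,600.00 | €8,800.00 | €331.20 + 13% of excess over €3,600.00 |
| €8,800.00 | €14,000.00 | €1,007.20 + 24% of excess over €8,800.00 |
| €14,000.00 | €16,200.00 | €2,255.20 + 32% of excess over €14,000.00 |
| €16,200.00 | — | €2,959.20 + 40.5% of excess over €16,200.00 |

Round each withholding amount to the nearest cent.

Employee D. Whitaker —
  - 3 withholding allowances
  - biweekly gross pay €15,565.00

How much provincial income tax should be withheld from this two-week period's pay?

€2,679.20

Provincial Income Tax: taxable = €15,565.00 − 3×€80.00 = €15,325.00
  €2,255.20 + 32% × (€15,325.00 − €14,000.00) = €2,255.20 + 32% × €1,325.00 = €2,679.20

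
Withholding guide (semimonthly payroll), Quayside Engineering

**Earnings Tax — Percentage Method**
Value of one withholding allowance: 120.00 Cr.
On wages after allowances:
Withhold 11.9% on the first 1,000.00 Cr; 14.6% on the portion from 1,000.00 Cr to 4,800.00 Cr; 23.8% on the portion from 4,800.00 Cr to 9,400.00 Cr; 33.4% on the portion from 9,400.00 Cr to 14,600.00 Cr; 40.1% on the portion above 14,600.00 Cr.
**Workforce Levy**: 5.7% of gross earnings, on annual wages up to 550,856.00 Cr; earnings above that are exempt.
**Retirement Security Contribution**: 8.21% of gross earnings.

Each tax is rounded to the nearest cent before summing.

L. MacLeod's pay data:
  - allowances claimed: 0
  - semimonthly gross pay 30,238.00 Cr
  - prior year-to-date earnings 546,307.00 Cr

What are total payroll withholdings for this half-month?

Earnings Tax: taxable = 30,238.00 Cr
  3,505.40 Cr + 40.1% × (30,238.00 Cr − 14,600.00 Cr) = 3,505.40 Cr + 40.1% × 15,638.00 Cr = 9,776.24 Cr
Workforce Levy: cap 550,856.00 Cr − YTD 546,307.00 Cr = 4,549.00 Cr subject; 5.7% × 4,549.00 Cr = 259.29 Cr
Retirement Security Contribution: 8.21% × 30,238.00 Cr = 2,482.54 Cr
Total: 9,776.24 Cr + 259.29 Cr + 2,482.54 Cr = 12,518.07 Cr

12,518.07 Cr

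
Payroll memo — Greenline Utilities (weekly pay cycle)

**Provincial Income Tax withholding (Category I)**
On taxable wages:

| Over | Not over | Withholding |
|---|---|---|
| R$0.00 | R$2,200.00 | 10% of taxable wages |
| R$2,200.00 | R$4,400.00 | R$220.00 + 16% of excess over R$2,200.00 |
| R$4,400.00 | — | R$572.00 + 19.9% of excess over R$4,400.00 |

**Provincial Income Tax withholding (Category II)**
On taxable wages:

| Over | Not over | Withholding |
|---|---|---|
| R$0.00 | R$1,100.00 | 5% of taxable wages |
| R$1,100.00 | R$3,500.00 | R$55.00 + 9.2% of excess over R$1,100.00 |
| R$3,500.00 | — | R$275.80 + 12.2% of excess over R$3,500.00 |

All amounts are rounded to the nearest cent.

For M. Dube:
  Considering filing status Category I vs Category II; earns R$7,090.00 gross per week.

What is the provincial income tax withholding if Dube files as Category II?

Provincial Income Tax (Category II): taxable = R$7,090.00
  R$275.80 + 12.2% × (R$7,090.00 − R$3,500.00) = R$275.80 + 12.2% × R$3,590.00 = R$713.78

R$713.78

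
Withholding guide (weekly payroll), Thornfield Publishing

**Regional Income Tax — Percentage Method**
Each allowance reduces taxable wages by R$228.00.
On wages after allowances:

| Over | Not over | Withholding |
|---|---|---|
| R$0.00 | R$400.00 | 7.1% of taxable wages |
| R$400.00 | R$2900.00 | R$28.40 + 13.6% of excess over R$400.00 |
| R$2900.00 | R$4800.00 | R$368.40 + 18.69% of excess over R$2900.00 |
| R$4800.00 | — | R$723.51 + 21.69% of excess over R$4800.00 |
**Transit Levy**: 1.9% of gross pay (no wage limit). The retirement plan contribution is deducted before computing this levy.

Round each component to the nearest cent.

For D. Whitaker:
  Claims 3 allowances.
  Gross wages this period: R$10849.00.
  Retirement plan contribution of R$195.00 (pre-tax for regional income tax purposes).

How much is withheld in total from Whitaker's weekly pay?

Regional Income Tax: taxable = R$10849.00 − R$195.00 − 3×R$228.00 = R$9970.00
  R$723.51 + 21.69% × (R$9970.00 − R$4800.00) = R$723.51 + 21.69% × R$5170.00 = R$1844.88
Transit Levy: 1.9% × R$10654.00 = R$202.43
Total: R$1844.88 + R$202.43 = R$2047.31

R$2047.31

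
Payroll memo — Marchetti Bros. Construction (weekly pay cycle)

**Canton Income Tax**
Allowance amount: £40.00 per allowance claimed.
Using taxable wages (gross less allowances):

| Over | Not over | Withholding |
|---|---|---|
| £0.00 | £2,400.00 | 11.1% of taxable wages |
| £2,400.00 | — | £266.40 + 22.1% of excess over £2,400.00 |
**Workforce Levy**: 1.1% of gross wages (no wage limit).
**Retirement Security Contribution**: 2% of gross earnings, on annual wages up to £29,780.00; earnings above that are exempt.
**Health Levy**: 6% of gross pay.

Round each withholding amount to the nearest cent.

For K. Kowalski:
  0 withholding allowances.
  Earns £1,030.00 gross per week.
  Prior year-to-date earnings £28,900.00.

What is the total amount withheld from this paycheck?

Canton Income Tax: taxable = £1,030.00
  11.1% × £1,030.00 = £114.33
Workforce Levy: 1.1% × £1,030.00 = £11.33
Retirement Security Contribution: cap £29,780.00 − YTD £28,900.00 = £880.00 subject; 2% × £880.00 = £17.60
Health Levy: 6% × £1,030.00 = £61.80
Total: £114.33 + £11.33 + £17.60 + £61.80 = £205.06

£205.06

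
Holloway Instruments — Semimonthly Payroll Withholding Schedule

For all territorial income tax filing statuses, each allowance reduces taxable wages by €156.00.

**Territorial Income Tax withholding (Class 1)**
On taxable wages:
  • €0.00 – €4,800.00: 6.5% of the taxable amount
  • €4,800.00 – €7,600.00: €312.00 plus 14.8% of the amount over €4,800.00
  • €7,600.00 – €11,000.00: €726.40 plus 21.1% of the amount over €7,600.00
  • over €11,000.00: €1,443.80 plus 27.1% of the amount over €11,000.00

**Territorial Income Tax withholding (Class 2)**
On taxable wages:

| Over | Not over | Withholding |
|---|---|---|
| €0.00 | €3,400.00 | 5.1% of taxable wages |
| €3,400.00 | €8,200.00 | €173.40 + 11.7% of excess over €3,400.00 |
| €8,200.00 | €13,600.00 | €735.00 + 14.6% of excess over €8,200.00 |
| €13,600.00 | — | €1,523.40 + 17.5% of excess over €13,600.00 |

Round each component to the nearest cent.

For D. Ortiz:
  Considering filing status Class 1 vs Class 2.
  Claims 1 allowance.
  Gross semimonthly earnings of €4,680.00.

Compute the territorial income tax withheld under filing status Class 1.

Territorial Income Tax (Class 1): taxable = €4,680.00 − 1×€156.00 = €4,524.00
  6.5% × €4,524.00 = €294.06

€294.06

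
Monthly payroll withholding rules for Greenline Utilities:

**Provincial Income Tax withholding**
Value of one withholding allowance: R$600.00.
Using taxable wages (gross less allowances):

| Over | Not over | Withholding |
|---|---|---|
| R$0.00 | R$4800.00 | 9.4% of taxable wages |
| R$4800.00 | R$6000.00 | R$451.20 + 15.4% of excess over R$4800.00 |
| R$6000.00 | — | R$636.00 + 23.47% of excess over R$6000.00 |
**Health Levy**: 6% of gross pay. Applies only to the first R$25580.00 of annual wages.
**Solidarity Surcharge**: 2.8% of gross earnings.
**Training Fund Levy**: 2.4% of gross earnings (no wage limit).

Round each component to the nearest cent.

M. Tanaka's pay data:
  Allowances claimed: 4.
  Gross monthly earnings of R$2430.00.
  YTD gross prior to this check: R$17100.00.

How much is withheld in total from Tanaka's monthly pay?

R$274.98

Provincial Income Tax: taxable = R$2430.00 − 4×R$600.00 = R$30.00
  9.4% × R$30.00 = R$2.82
Health Levy: 6% × R$2430.00 = R$145.80
Solidarity Surcharge: 2.8% × R$2430.00 = R$68.04
Training Fund Levy: 2.4% × R$2430.00 = R$58.32
Total: R$2.82 + R$145.80 + R$68.04 + R$58.32 = R$274.98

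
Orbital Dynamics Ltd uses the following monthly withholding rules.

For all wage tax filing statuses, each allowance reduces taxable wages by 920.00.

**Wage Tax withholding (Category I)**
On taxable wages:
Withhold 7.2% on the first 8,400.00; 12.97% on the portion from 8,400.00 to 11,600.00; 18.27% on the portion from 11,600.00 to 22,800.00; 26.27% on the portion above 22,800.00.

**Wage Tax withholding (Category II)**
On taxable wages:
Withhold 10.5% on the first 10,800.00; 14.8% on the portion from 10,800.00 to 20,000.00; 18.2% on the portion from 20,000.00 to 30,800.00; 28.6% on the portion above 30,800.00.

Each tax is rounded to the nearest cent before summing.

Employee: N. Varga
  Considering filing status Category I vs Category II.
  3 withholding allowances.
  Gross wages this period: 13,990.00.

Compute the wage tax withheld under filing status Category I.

971.85

Wage Tax (Category I): taxable = 13,990.00 − 3×920.00 = 11,230.00
  604.80 + 12.97% × (11,230.00 − 8,400.00) = 604.80 + 12.97% × 2,830.00 = 971.85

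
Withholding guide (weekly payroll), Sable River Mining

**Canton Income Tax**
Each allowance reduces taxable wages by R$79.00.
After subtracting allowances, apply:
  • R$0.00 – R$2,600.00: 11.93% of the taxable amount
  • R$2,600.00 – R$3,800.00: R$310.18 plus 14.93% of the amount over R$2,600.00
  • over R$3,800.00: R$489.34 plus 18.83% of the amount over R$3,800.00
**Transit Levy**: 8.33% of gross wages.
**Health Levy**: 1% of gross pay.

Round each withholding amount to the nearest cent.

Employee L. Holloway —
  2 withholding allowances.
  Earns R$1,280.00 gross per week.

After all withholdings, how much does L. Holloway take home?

R$1,026.73

Canton Income Tax: taxable = R$1,280.00 − 2×R$79.00 = R$1,122.00
  11.93% × R$1,122.00 = R$133.85
Transit Levy: 8.33% × R$1,280.00 = R$106.62
Health Levy: 1% × R$1,280.00 = R$12.80
Total withheld: R$133.85 + R$106.62 + R$12.80 = R$253.27
Net pay: R$1,280.00 − R$253.27 = R$1,026.73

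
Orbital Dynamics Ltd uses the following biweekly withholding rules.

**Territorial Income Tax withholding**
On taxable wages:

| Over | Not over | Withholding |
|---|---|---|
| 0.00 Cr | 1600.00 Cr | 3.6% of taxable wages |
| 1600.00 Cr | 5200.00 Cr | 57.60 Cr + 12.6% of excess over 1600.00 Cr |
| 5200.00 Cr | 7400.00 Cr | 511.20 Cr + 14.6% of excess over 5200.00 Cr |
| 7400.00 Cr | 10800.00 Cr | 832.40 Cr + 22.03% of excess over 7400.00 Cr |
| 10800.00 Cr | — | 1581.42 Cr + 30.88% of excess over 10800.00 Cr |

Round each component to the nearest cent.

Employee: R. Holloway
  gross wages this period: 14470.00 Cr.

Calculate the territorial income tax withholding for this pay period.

Territorial Income Tax: taxable = 14470.00 Cr
  1581.42 Cr + 30.88% × (14470.00 Cr − 10800.00 Cr) = 1581.42 Cr + 30.88% × 3670.00 Cr = 2714.72 Cr

2714.72 Cr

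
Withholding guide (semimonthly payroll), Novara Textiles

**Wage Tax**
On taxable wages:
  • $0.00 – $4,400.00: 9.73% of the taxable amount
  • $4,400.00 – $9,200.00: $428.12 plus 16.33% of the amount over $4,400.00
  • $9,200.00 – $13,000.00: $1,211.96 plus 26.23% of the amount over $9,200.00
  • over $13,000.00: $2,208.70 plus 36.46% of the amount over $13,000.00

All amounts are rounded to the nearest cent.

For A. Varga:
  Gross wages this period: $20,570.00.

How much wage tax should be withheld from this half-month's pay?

$4,968.72

Wage Tax: taxable = $20,570.00
  $2,208.70 + 36.46% × ($20,570.00 − $13,000.00) = $2,208.70 + 36.46% × $7,570.00 = $4,968.72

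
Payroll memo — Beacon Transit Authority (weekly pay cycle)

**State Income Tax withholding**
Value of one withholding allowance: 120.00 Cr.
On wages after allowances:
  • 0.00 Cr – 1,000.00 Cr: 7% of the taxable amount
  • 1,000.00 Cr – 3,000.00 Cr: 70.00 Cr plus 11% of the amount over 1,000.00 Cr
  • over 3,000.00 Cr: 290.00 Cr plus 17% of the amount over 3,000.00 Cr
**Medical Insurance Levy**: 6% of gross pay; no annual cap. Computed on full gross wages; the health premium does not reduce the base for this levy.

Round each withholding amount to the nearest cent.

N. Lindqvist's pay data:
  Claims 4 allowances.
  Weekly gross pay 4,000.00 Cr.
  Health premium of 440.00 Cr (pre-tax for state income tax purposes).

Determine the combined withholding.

543.60 Cr

State Income Tax: taxable = 4,000.00 Cr − 440.00 Cr − 4×120.00 Cr = 3,080.00 Cr
  290.00 Cr + 17% × (3,080.00 Cr − 3,000.00 Cr) = 290.00 Cr + 17% × 80.00 Cr = 303.60 Cr
Medical Insurance Levy: 6% × 4,000.00 Cr = 240.00 Cr
Total: 303.60 Cr + 240.00 Cr = 543.60 Cr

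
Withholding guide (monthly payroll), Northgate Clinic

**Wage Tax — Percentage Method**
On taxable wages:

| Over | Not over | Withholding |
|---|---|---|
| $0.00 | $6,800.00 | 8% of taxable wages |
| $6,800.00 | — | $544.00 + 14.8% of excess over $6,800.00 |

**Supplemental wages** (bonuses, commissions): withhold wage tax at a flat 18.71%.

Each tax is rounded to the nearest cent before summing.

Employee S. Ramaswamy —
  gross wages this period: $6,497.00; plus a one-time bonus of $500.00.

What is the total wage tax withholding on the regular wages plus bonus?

Wage Tax: taxable = $6,497.00
  8% × $6,497.00 = $519.76
Supplemental (18.71% flat on bonus): 18.71% × $500.00 = $93.55
Total wage tax: $519.76 + $93.55 = $613.31

$613.31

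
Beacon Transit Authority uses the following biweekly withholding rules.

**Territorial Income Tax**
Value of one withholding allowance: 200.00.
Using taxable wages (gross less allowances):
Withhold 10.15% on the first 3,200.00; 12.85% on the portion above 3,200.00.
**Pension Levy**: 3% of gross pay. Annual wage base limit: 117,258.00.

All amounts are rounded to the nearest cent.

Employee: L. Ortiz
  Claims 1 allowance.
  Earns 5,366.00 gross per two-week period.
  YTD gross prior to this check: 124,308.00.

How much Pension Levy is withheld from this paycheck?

Pension Levy: YTD 124,308.00 ≥ cap 117,258.00 → 0.00

0.00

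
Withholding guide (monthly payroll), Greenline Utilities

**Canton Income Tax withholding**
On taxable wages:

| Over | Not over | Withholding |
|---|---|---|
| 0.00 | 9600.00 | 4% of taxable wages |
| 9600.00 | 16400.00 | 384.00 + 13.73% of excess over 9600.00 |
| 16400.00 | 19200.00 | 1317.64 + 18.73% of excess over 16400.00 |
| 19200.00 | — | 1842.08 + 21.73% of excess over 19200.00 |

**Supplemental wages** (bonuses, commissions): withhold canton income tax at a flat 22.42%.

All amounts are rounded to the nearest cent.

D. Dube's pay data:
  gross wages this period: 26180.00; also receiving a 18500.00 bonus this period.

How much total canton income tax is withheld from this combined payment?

7506.53

Canton Income Tax: taxable = 26180.00
  1842.08 + 21.73% × (26180.00 − 19200.00) = 1842.08 + 21.73% × 6980.00 = 3358.83
Supplemental (22.42% flat on bonus): 22.42% × 18500.00 = 4147.70
Total canton income tax: 3358.83 + 4147.70 = 7506.53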